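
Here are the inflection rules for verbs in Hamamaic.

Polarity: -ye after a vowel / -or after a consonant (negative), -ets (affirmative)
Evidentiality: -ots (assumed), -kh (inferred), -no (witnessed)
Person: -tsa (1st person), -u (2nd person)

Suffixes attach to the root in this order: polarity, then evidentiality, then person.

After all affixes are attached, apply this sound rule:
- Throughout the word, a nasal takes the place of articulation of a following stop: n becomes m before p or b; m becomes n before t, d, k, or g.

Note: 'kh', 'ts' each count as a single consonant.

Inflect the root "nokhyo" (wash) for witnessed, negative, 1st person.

nokhyoyenotsa

Attach polarity negative -ye (after vowel 'o') → nokhyoye.
Attach evidentiality witnessed -no → nokhyoyeno.
Attach person 1st person -tsa → nokhyoyenotsa.
Nasal assimilation: no change.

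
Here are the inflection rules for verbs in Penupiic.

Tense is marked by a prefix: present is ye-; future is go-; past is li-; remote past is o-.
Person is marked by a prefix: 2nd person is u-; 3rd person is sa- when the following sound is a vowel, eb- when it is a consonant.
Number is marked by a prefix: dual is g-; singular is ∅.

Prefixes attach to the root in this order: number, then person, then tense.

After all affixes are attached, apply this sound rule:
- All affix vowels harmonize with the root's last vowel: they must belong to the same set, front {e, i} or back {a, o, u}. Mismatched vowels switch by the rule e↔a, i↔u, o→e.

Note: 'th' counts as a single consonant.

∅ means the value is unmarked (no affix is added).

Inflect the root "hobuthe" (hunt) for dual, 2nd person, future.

Attach number dual g- → ghobuthe.
Attach person 2nd person u- → ughobuthe.
Attach tense future go- → goughobuthe.
Apply vowel harmony: goughobuthe → geighobuthe.

geighobuthe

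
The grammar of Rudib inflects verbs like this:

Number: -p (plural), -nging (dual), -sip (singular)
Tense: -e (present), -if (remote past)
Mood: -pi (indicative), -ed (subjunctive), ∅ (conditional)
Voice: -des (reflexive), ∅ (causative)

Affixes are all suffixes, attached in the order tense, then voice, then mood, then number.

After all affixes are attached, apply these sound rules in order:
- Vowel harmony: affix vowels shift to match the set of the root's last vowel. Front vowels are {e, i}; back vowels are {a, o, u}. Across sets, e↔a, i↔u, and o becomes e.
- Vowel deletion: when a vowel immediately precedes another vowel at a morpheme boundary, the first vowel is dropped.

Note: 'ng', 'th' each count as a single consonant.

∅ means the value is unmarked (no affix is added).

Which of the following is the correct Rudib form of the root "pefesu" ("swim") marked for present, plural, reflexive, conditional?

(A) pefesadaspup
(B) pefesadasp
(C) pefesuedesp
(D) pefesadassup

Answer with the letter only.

B

Attach tense present -e → pefesue.
Attach voice reflexive -des → pefesuedes.
mood = conditional: zero marking, form stays pefesuedes.
Attach number plural -p → pefesuedesp.
Apply vowel harmony: pefesuedesp → pefesuadasp.
Apply vowel deletion: pefesuadasp → pefesadasp.
So the correct form is pefesadasp, option (B).
(C) pefesuedesp is wrong: it fails to apply the sound rule(s).
(D) pefesadassup is wrong: it uses singular instead of plural for number.
(A) pefesadaspup is wrong: it uses indicative instead of conditional for mood.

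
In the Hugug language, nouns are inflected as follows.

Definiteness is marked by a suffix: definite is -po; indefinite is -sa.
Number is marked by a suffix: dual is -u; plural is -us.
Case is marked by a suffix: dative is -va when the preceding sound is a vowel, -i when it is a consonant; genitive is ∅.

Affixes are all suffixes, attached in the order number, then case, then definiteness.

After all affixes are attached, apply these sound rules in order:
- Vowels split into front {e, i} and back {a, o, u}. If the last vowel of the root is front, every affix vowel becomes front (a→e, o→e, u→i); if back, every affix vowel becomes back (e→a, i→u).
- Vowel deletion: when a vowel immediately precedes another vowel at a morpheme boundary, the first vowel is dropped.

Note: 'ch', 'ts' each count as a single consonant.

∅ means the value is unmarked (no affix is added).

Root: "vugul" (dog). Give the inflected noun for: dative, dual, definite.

vuguluvapo

Attach number dual -u → vugulu.
Attach case dative -va (after vowel 'u') → vuguluva.
Attach definiteness definite -po → vuguluvapo.
Vowel harmony: no change.
Vowel deletion: no change.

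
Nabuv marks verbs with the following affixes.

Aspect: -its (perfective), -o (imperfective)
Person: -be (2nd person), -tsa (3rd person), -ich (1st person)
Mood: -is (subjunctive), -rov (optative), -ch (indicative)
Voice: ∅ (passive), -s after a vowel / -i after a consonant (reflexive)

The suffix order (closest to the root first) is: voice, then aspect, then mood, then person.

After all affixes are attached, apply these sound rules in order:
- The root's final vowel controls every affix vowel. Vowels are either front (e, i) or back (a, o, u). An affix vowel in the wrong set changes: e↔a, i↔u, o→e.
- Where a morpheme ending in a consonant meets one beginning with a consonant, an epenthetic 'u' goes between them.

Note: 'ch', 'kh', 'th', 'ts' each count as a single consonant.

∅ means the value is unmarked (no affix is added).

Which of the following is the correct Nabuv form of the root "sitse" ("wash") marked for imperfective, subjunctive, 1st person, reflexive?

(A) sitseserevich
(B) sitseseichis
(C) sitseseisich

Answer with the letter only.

C

Attach voice reflexive -s (after vowel 'e') → sitses.
Attach aspect imperfective -o → sitseso.
Attach mood subjunctive -is → sitsesois.
Attach person 1st person -ich → sitsesoisich.
Apply vowel harmony: sitsesoisich → sitseseisich.
Epenthesis: no change.
So the correct form is sitseseisich, option (C).
(B) sitseseichis is wrong: it has the affixes in the wrong order.
(A) sitseserevich is wrong: it uses optative instead of subjunctive for mood.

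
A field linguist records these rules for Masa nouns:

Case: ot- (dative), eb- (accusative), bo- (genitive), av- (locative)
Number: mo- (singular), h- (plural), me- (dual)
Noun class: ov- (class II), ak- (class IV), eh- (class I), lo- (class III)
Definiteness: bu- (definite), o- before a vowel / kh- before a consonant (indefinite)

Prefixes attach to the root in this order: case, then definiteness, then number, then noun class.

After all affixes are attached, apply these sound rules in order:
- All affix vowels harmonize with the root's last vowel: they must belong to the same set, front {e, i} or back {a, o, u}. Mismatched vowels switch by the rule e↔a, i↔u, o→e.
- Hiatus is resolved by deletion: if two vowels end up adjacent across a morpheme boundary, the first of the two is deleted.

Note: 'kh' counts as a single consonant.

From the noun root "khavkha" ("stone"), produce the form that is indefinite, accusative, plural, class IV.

akhabkhavkha

Attach case accusative eb- → ebkhavkha.
Attach definiteness indefinite o- (before vowel 'e') → oebkhavkha.
Attach number plural h- → hoebkhavkha.
Attach noun class class IV ak- → akhoebkhavkha.
Apply vowel harmony: akhoebkhavkha → akhoabkhavkha.
Apply vowel deletion: akhoabkhavkha → akhabkhavkha.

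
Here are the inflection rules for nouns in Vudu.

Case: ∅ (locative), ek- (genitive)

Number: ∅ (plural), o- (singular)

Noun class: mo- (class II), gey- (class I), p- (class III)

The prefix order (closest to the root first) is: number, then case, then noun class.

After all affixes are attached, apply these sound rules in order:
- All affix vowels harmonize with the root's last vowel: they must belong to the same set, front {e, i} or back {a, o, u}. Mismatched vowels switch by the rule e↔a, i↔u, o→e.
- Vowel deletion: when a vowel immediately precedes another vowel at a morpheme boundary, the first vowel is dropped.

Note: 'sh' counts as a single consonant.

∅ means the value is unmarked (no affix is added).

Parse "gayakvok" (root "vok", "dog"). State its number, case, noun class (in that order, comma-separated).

plural, genitive, class I

Segment: gey-ek-vok.
number: ∅ → plural.
case: ek- → genitive.
noun class: gey- → class I.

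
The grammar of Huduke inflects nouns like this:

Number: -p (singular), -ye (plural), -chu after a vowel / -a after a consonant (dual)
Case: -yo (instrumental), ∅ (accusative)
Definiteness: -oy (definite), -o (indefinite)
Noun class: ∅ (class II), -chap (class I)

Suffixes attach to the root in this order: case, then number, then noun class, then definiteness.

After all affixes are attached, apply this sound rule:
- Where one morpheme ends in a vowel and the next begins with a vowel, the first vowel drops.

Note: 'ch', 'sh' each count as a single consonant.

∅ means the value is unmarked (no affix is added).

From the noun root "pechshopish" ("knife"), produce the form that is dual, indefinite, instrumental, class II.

Attach case instrumental -yo → pechshopishyo.
Attach number dual -chu (after vowel 'o') → pechshopishyochu.
noun class = class II: zero marking, form stays pechshopishyochu.
Attach definiteness indefinite -o → pechshopishyochuo.
Apply vowel deletion: pechshopishyochuo → pechshopishyocho.

pechshopishyocho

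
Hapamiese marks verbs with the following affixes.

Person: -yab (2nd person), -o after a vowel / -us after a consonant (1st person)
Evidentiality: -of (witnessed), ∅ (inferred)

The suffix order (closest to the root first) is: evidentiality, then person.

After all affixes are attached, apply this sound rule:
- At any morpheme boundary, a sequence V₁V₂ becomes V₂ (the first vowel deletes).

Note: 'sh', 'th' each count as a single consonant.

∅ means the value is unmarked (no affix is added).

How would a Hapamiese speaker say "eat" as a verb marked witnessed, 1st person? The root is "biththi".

Attach evidentiality witnessed -of → biththiof.
Attach person 1st person -us (after consonant 'f') → biththiofus.
Apply vowel deletion: biththiofus → biththofus.

biththofus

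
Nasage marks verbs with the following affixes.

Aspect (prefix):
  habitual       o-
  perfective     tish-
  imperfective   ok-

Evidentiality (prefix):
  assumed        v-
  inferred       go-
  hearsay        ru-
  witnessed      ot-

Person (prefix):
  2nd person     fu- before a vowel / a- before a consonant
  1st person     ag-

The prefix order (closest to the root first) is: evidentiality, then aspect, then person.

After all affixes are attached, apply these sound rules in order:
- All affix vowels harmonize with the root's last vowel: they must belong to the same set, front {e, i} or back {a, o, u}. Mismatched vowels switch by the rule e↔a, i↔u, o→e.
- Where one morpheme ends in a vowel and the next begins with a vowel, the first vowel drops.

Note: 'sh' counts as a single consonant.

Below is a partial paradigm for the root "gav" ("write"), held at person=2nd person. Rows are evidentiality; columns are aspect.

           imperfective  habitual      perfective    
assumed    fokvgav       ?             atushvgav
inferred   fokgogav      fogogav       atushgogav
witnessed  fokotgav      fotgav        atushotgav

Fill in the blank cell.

Attach evidentiality assumed v- → vgav.
Attach aspect habitual o- → ovgav.
Attach person 2nd person fu- (before vowel 'o') → fuovgav.
Vowel harmony: no change.
Apply vowel deletion: fuovgav → fovgav.

fovgav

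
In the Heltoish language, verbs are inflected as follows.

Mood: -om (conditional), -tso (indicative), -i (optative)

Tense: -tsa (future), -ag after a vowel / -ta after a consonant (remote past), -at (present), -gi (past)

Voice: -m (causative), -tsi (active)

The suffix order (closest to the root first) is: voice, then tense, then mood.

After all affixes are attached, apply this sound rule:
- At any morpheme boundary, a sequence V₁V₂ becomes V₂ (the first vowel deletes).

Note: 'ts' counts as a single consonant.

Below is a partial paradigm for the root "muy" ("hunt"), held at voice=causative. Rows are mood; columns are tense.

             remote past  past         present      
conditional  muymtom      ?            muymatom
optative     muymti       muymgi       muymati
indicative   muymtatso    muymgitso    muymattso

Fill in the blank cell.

Attach voice causative -m → muym.
Attach tense past -gi → muymgi.
Attach mood conditional -om → muymgiom.
Apply vowel deletion: muymgiom → muymgom.

muymgom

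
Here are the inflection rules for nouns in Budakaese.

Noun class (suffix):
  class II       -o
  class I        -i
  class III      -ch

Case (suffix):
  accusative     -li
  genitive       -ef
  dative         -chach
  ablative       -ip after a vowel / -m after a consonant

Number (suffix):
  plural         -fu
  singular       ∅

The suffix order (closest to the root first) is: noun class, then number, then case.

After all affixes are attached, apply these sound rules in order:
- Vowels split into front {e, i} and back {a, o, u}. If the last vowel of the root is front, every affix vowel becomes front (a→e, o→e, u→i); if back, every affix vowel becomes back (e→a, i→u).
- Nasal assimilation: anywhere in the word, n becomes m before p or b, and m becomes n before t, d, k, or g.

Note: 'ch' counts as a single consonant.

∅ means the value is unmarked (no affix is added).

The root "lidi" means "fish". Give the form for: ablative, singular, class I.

Attach noun class class I -i → lidii.
number = singular: zero marking, form stays lidii.
Attach case ablative -ip (after vowel 'i') → lidiiip.
Vowel harmony: no change.
Nasal assimilation: no change.

lidiiip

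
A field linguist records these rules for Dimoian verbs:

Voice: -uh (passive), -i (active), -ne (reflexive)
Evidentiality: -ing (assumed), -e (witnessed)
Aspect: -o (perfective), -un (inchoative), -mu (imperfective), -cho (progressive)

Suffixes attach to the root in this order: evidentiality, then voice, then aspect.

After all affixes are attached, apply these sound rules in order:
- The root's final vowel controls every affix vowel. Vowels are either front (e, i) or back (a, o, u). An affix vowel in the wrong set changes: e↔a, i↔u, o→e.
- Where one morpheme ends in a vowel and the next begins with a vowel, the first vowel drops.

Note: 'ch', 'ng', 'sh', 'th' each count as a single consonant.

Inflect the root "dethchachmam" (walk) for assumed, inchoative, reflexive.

dethchachmamungnun

Attach evidentiality assumed -ing → dethchachmaming.
Attach voice reflexive -ne → dethchachmamingne.
Attach aspect inchoative -un → dethchachmamingneun.
Apply vowel harmony: dethchachmamingneun → dethchachmamungnaun.
Apply vowel deletion: dethchachmamungnaun → dethchachmamungnun.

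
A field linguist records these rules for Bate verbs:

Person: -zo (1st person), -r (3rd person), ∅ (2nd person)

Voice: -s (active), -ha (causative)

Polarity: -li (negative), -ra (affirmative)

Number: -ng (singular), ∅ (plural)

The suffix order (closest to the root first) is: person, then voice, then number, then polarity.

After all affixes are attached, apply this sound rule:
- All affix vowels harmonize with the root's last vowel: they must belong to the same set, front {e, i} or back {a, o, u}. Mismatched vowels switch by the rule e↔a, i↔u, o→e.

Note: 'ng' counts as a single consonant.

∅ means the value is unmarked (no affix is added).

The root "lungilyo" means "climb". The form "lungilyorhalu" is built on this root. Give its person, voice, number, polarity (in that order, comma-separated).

Segment: lungilyo-r-ha-li.
person: -r → 3rd person.
voice: -ha → causative.
number: ∅ → plural.
polarity: -li → negative.

3rd person, causative, plural, negative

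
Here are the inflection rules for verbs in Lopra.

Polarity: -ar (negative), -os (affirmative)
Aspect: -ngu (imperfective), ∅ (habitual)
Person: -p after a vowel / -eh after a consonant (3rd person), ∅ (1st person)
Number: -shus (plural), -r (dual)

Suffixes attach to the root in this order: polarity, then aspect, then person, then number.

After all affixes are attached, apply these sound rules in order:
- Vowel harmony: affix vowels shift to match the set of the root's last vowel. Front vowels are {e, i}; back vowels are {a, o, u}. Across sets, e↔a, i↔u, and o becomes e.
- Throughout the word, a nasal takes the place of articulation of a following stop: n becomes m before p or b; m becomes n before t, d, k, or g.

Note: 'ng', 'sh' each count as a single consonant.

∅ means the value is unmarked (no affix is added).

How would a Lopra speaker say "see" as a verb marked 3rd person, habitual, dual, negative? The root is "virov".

virovarahr

Attach polarity negative -ar → virovar.
aspect = habitual: zero marking, form stays virovar.
Attach person 3rd person -eh (after consonant 'r') → virovareh.
Attach number dual -r → virovarehr.
Apply vowel harmony: virovarehr → virovarahr.
Nasal assimilation: no change.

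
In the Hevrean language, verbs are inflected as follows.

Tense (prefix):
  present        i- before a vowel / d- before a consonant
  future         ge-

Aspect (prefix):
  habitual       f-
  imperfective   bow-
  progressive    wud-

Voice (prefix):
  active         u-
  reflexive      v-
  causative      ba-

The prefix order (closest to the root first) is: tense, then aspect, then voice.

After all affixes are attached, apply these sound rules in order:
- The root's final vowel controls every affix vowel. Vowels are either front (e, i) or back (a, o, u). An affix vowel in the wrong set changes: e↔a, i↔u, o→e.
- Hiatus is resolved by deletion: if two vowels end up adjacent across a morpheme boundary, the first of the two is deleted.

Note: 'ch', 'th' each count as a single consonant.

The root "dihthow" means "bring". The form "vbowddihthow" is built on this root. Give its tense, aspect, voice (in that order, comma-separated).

present, imperfective, reflexive

Segment: v-bow-d-dihthow.
tense: i/d- → present.
aspect: bow- → imperfective.
voice: v- → reflexive.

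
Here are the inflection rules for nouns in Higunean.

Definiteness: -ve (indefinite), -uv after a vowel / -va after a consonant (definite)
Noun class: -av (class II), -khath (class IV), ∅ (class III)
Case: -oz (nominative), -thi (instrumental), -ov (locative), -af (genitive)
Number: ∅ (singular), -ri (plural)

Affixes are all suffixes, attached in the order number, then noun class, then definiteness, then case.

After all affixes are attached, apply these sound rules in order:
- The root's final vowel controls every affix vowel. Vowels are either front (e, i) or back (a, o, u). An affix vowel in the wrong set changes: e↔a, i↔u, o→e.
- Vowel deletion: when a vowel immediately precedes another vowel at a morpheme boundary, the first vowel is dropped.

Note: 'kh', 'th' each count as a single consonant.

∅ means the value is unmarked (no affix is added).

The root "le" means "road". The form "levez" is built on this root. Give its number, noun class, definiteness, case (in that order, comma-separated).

Segment: le-ve-oz.
number: ∅ → singular.
noun class: ∅ → class III.
definiteness: -ve → indefinite.
case: -oz → nominative.

singular, class III, indefinite, nominative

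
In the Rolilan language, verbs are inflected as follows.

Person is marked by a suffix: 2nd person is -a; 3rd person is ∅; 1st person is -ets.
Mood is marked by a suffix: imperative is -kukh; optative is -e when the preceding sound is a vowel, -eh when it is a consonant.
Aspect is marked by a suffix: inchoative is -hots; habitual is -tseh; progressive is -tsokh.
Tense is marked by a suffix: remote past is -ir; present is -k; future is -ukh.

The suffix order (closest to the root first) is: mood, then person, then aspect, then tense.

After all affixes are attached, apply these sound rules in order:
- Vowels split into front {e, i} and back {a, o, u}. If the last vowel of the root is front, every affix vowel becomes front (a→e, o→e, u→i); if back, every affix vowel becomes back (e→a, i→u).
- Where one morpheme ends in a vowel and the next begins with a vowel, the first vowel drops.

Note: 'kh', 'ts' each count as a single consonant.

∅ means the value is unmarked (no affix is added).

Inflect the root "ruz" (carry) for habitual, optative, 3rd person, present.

ruzahtsahk

Attach mood optative -eh (after consonant 'z') → ruzeh.
person = 3rd person: zero marking, form stays ruzeh.
Attach aspect habitual -tseh → ruzehtseh.
Attach tense present -k → ruzehtsehk.
Apply vowel harmony: ruzehtsehk → ruzahtsahk.
Vowel deletion: no change.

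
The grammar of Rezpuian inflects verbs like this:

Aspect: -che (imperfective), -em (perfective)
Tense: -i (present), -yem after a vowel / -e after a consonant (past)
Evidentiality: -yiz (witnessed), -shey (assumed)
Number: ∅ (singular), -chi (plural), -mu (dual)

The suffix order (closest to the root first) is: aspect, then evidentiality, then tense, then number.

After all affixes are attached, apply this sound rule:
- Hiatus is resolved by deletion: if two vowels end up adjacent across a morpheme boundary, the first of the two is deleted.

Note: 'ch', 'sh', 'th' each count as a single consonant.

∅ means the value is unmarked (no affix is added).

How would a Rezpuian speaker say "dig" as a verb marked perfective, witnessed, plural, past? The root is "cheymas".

Attach aspect perfective -em → cheymasem.
Attach evidentiality witnessed -yiz → cheymasemyiz.
Attach tense past -e (after consonant 'z') → cheymasemyize.
Attach number plural -chi → cheymasemyizechi.
Vowel deletion: no change.

cheymasemyizechi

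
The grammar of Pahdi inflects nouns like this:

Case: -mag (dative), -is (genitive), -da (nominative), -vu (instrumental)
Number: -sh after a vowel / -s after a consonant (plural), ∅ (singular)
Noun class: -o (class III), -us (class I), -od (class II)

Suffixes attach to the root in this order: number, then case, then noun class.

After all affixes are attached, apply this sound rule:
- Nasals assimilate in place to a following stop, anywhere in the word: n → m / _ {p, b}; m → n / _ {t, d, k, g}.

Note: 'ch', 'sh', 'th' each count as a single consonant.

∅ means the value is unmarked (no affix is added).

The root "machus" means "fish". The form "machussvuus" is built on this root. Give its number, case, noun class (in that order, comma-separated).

Segment: machus-s-vu-us.
number: -sh/s → plural.
case: -vu → instrumental.
noun class: -us → class I.

plural, instrumental, class I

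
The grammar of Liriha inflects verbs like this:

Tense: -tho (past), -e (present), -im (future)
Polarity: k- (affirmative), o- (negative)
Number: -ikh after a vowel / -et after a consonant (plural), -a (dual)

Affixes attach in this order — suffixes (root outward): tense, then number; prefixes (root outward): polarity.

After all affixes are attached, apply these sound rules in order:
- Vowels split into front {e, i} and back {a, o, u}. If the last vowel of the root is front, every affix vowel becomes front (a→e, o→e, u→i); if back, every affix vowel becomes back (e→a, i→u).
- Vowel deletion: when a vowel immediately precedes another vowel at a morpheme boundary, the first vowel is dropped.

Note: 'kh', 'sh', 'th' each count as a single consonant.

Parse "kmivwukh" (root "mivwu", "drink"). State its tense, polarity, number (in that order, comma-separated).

present, affirmative, plural

Segment: k-mivwu-e-ikh.
tense: -e → present.
polarity: k- → affirmative.
number: -ikh/et → plural.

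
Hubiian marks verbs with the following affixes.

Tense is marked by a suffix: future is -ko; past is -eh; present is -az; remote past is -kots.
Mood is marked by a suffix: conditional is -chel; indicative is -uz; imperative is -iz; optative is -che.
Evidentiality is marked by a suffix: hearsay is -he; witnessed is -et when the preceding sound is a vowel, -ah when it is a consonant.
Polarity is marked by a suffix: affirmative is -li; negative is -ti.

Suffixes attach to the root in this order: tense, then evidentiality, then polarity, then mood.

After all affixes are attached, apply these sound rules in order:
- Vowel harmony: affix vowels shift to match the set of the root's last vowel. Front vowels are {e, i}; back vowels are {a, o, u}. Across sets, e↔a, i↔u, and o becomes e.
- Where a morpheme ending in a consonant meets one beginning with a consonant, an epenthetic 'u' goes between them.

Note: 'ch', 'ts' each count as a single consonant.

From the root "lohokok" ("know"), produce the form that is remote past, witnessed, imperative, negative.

lohokokukotsahutuuz

Attach tense remote past -kots → lohokokkots.
Attach evidentiality witnessed -ah (after consonant 'ts') → lohokokkotsah.
Attach polarity negative -ti → lohokokkotsahti.
Attach mood imperative -iz → lohokokkotsahtiiz.
Apply vowel harmony: lohokokkotsahtiiz → lohokokkotsahtuuz.
Apply epenthesis: lohokokkotsahtuuz → lohokokukotsahutuuz.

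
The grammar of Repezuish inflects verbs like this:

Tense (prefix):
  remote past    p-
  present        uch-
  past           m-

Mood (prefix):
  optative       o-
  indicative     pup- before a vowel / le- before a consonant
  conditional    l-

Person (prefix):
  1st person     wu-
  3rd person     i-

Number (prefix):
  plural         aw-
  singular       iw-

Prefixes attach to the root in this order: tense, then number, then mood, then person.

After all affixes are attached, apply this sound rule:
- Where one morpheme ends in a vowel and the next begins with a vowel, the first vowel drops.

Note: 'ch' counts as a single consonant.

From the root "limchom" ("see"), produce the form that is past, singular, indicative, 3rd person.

ipupiwmlimchom

Attach tense past m- → mlimchom.
Attach number singular iw- → iwmlimchom.
Attach mood indicative pup- (before vowel 'i') → pupiwmlimchom.
Attach person 3rd person i- → ipupiwmlimchom.
Vowel deletion: no change.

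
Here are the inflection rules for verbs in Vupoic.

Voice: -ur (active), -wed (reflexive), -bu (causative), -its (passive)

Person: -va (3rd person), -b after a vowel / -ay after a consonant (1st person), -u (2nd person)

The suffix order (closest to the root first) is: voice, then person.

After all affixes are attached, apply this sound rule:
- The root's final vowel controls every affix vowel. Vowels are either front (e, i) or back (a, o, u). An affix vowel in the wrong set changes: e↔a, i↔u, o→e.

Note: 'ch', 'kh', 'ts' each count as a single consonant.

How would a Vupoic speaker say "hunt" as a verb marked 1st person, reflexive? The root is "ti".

Attach voice reflexive -wed → tiwed.
Attach person 1st person -ay (after consonant 'd') → tiweday.
Apply vowel harmony: tiweday → tiwedey.

tiwedey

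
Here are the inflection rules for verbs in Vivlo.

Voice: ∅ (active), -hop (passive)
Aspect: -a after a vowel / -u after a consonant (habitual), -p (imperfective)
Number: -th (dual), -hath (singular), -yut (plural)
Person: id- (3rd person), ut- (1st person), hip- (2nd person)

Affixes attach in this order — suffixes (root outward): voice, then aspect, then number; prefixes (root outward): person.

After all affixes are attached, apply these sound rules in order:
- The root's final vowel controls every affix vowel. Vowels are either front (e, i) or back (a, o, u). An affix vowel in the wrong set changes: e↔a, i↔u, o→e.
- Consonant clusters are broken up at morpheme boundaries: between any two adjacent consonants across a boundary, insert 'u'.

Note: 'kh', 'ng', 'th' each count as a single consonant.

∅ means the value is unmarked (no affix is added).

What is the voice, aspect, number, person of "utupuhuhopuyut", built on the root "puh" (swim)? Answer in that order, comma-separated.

passive, habitual, plural, 1st person

Segment: ut-puh-hop-u-yut.
voice: -hop → passive.
aspect: -a/u → habitual.
number: -yut → plural.
person: ut- → 1st person.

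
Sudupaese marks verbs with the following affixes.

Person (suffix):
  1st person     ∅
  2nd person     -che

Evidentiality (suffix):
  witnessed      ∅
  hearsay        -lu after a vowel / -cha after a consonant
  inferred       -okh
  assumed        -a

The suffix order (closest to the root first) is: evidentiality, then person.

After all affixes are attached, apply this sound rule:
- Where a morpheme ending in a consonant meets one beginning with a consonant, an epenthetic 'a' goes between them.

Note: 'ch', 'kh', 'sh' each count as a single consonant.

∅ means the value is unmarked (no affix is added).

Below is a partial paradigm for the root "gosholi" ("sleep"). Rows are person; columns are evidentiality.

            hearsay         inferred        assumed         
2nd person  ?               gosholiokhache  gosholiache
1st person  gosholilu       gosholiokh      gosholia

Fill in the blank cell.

Attach evidentiality hearsay -lu (after vowel 'i') → gosholilu.
Attach person 2nd person -che → gosholiluche.
Epenthesis: no change.

gosholiluche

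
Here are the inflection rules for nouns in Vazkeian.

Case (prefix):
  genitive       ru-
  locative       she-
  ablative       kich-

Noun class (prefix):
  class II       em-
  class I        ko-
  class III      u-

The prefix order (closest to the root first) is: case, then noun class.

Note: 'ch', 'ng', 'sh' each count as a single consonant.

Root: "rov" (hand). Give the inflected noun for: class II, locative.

emsherov

Attach case locative she- → sherov.
Attach noun class class II em- → emsherov.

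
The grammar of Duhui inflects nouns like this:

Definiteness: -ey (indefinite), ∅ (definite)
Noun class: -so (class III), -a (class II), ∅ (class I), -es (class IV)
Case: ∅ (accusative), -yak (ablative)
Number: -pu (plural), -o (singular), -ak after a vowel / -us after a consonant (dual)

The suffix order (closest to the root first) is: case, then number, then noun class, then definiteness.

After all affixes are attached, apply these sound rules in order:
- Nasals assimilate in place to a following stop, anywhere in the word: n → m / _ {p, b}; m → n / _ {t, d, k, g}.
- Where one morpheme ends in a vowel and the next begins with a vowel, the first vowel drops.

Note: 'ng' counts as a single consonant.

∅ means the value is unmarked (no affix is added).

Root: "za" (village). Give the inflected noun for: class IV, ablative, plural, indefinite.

zayakpesey

Attach case ablative -yak → zayak.
Attach number plural -pu → zayakpu.
Attach noun class class IV -es → zayakpues.
Attach definiteness indefinite -ey → zayakpuesey.
Nasal assimilation: no change.
Apply vowel deletion: zayakpuesey → zayakpesey.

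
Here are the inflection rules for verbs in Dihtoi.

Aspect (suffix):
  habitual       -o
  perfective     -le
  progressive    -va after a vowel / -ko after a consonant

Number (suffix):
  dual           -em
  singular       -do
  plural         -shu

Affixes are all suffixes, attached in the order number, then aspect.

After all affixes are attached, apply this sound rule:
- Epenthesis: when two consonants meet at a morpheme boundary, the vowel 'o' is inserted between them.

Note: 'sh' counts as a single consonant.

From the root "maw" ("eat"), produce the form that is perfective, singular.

mawodole

Attach number singular -do → mawdo.
Attach aspect perfective -le → mawdole.
Apply epenthesis: mawdole → mawodole.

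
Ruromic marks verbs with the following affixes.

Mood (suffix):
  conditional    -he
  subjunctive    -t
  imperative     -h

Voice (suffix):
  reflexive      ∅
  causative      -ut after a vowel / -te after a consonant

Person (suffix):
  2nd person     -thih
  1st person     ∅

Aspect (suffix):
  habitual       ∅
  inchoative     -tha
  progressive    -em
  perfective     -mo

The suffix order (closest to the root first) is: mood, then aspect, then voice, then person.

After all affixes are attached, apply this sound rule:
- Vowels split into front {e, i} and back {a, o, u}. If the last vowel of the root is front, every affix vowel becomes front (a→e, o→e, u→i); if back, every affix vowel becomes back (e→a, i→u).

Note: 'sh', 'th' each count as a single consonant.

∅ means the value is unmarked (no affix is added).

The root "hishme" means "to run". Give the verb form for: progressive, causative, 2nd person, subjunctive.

hishmetemtethih

Attach mood subjunctive -t → hishmet.
Attach aspect progressive -em → hishmetem.
Attach voice causative -te (after consonant 'm') → hishmetemte.
Attach person 2nd person -thih → hishmetemtethih.
Vowel harmony: no change.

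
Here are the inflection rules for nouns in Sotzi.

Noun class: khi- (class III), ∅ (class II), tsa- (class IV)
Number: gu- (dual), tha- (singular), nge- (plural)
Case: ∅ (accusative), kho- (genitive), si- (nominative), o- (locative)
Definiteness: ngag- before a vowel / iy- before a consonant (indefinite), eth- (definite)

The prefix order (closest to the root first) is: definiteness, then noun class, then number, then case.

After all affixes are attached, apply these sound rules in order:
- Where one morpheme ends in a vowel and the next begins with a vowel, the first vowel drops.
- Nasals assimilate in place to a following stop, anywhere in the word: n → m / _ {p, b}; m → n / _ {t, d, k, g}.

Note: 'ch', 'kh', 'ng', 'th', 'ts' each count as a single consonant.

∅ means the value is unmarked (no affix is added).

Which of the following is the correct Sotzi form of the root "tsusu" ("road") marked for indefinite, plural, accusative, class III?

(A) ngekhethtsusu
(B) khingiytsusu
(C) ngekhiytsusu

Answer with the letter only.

Attach definiteness indefinite iy- (before consonant 'ts') → iytsusu.
Attach noun class class III khi- → khiiytsusu.
Attach number plural nge- → ngekhiiytsusu.
case = accusative: zero marking, form stays ngekhiiytsusu.
Apply vowel deletion: ngekhiiytsusu → ngekhiytsusu.
Nasal assimilation: no change.
So the correct form is ngekhiytsusu, option (C).
(A) ngekhethtsusu is wrong: it uses definite instead of indefinite for definiteness.
(B) khingiytsusu is wrong: it has the affixes in the wrong order.

C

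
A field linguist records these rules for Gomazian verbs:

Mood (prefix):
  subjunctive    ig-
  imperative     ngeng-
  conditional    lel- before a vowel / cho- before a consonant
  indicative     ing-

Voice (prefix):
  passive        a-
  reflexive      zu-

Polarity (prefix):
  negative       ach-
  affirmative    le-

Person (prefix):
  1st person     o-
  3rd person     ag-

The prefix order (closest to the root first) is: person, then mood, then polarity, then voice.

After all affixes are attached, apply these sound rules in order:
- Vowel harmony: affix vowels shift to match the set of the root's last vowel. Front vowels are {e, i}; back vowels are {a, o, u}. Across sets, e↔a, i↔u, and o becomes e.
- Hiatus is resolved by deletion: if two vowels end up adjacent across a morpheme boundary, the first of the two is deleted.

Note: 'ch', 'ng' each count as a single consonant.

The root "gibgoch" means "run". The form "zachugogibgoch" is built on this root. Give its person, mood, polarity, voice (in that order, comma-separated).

Segment: zu-ach-ig-o-gibgoch.
person: o- → 1st person.
mood: ig- → subjunctive.
polarity: ach- → negative.
voice: zu- → reflexive.

1st person, subjunctive, negative, reflexive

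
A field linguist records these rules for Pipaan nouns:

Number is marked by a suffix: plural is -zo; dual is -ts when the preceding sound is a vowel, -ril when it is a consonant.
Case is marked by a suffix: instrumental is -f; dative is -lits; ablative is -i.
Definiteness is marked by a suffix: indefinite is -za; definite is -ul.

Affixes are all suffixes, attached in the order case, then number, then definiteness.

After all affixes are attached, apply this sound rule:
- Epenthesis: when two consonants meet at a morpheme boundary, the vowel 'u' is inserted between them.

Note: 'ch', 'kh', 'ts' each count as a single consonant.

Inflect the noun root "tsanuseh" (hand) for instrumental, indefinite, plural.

tsanusehufuzoza

Attach case instrumental -f → tsanusehf.
Attach number plural -zo → tsanusehfzo.
Attach definiteness indefinite -za → tsanusehfzoza.
Apply epenthesis: tsanusehfzoza → tsanusehufuzoza.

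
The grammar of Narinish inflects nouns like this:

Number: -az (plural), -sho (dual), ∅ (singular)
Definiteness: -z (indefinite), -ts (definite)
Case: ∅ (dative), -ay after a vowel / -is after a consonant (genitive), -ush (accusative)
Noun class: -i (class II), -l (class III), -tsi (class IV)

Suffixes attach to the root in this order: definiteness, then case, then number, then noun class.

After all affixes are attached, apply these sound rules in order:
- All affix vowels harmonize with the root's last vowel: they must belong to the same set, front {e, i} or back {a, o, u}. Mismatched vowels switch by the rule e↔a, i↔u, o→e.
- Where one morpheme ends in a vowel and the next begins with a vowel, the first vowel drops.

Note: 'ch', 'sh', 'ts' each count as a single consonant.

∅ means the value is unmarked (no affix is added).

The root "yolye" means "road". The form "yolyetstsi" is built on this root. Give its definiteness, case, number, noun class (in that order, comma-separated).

definite, dative, singular, class IV

Segment: yolye-ts-tsi.
definiteness: -ts → definite.
case: ∅ → dative.
number: ∅ → singular.
noun class: -tsi → class IV.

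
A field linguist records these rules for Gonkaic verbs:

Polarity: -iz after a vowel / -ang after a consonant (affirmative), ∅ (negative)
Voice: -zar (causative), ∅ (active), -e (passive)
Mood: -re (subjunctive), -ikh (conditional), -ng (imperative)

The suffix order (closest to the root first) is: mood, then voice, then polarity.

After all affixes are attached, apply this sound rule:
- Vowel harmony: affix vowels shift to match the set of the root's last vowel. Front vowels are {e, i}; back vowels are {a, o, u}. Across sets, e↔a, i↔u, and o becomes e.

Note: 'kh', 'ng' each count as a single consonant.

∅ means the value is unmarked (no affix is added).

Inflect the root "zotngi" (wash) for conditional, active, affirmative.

zotngiikheng

Attach mood conditional -ikh → zotngiikh.
voice = active: zero marking, form stays zotngiikh.
Attach polarity affirmative -ang (after consonant 'kh') → zotngiikhang.
Apply vowel harmony: zotngiikhang → zotngiikheng.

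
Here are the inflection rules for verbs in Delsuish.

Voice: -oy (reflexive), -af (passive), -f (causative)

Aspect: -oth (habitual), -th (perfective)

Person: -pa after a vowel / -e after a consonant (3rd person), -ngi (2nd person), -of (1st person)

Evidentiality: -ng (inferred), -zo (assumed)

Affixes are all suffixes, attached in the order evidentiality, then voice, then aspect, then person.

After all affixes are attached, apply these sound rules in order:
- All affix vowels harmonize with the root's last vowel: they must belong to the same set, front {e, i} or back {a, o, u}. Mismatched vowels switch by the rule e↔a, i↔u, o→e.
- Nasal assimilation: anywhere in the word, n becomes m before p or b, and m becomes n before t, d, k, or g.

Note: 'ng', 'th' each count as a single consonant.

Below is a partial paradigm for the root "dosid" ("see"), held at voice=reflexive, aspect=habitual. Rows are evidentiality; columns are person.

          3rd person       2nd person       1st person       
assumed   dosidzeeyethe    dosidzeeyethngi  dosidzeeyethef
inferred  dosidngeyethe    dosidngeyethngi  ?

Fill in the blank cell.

dosidngeyethef

Attach evidentiality inferred -ng → dosidng.
Attach voice reflexive -oy → dosidngoy.
Attach aspect habitual -oth → dosidngoyoth.
Attach person 1st person -of → dosidngoyothof.
Apply vowel harmony: dosidngoyothof → dosidngeyethef.
Nasal assimilation: no change.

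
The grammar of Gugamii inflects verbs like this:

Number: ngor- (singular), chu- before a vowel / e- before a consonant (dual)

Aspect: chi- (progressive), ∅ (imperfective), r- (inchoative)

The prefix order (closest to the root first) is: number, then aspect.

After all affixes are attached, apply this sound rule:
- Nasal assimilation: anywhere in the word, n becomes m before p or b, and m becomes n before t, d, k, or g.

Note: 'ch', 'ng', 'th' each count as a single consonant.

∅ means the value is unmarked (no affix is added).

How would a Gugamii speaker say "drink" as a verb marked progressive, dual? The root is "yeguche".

Attach number dual e- (before consonant 'y') → eyeguche.
Attach aspect progressive chi- → chieyeguche.
Nasal assimilation: no change.

chieyeguche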